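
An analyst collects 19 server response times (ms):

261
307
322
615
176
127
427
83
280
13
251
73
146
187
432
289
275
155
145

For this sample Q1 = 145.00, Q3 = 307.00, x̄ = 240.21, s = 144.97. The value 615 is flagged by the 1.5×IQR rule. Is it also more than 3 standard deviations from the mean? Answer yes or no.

z = (615 − 240.21) / 144.97 = 2.59.
|z| = 2.59 ≤ 3.

no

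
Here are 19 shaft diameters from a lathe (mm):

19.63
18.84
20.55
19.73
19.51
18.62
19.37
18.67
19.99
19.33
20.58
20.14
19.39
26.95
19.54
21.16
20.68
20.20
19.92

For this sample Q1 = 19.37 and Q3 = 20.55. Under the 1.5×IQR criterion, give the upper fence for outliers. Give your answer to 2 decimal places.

22.32

IQR = Q3 − Q1 = 20.55 − 19.37 = 1.18.
Lower fence = Q1 − 1.5·IQR = 19.37 − 1.77 = 17.60.
Upper fence = Q3 + 1.5·IQR = 20.55 + 1.77 = 22.32.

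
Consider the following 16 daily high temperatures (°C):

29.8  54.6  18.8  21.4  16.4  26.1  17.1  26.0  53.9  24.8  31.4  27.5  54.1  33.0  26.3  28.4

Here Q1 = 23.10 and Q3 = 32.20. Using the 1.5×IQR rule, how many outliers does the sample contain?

3

IQR = 9.10; fences at 23.10 − 13.65 = 9.45 and 32.20 + 13.65 = 45.85.
Outside the cutoffs: 53.9, 54.1, 54.6.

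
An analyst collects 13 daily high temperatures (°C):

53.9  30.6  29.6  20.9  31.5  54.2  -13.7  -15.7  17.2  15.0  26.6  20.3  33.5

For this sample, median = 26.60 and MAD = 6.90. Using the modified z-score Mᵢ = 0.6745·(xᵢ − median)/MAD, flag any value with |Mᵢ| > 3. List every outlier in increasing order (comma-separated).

|Mᵢ| > 3 ⇔ |xᵢ − 26.60| > 3·6.90/0.6745 = 30.69.
So outliers lie outside [-4.09, 57.29].
-15.7: M = -4.13 → outlier.
-13.7: M = -3.94 → outlier.

-15.7, -13.7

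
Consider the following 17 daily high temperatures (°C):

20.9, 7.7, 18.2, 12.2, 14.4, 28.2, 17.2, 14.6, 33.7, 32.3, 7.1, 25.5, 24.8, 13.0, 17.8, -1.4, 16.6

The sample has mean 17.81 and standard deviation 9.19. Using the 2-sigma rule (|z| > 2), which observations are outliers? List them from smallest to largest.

Cutoffs at x̄ ± 2s: 17.81 ± 2·9.19 = [-0.57, 36.19].
-1.4: z = -2.09, |z| > 2 → outlier.
Every other value lies within [-0.57, 36.19].

-1.4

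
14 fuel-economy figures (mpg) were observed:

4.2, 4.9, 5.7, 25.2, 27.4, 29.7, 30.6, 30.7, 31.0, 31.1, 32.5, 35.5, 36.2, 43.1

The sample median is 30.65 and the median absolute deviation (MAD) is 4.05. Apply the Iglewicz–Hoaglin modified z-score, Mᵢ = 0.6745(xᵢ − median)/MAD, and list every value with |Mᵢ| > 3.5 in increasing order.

4.2, 4.9, 5.7

|Mᵢ| > 3.5 ⇔ |xᵢ − 30.65| > 3.5·4.05/0.6745 = 21.02.
So outliers lie outside [9.63, 51.67].
4.2: M = -4.41 → outlier.
4.9: M = -4.29 → outlier.
5.7: M = -4.16 → outlier.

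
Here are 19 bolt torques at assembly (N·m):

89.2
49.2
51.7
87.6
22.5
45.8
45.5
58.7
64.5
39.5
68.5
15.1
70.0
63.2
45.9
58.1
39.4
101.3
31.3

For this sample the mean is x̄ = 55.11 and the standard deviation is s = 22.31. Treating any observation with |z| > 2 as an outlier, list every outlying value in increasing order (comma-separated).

Cutoffs at x̄ ± 2s: 55.11 ± 2·22.31 = [10.49, 99.73].
101.3: z = 2.07, |z| > 2 → outlier.
Every other value lies within [10.49, 99.73].

101.3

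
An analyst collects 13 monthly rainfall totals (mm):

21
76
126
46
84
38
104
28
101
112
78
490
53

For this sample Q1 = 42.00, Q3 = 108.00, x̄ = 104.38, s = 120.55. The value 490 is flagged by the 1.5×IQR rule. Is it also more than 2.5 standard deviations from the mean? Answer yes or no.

yes

z = (490 − 104.38) / 120.55 = 3.20.
|z| = 3.20 > 2.5.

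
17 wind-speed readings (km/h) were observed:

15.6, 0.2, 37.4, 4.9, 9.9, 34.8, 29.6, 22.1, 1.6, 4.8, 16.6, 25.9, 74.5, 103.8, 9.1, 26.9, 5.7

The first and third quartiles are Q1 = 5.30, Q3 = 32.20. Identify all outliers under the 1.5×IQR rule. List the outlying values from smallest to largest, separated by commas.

IQR = Q3 − Q1 = 32.20 − 5.30 = 26.90.
Lower fence = Q1 − 1.5·IQR = 5.30 − 40.35 = -35.05.
Upper fence = Q3 + 1.5·IQR = 32.20 + 40.35 = 72.55.
74.5 > 72.55 → outlier.
103.8 > 72.55 → outlier.
All remaining values lie within [-35.05, 72.55].

74.5, 103.8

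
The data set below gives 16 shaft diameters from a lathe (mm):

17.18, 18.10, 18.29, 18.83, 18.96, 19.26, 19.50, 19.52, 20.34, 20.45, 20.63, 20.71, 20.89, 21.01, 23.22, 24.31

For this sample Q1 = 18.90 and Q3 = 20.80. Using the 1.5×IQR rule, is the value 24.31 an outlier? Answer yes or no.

IQR = Q3 − Q1 = 20.80 − 18.90 = 1.90.
Lower fence = Q1 − 1.5·IQR = 18.90 − 2.85 = 16.05.
Upper fence = Q3 + 1.5·IQR = 20.80 + 2.85 = 23.65.
24.31 lies above the upper fence.

yes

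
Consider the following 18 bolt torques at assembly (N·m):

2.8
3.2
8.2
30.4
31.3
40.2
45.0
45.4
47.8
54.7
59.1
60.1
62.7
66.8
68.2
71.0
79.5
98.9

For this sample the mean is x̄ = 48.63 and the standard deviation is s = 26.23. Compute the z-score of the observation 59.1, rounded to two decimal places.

z = (59.1 − 48.63) / 26.23 = 0.40.

0.40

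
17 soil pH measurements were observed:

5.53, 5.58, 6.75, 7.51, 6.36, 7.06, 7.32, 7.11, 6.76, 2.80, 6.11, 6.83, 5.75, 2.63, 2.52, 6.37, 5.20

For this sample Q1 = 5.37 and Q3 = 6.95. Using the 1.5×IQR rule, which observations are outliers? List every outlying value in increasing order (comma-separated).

2.52, 2.63, 2.80

IQR = Q3 − Q1 = 6.95 − 5.37 = 1.58.
Lower fence = Q1 − 1.5·IQR = 5.37 − 2.37 = 3.00.
Upper fence = Q3 + 1.5·IQR = 6.95 + 2.37 = 9.32.
2.52 < 3.00 → outlier.
2.63 < 3.00 → outlier.
2.80 < 3.00 → outlier.
All remaining values lie within [3.00, 9.32].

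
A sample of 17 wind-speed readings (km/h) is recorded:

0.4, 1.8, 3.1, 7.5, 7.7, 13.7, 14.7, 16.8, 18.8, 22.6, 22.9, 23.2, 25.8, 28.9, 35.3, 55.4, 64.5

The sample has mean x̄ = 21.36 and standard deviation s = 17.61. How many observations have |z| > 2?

Cutoffs: x̄ ± 2s = [-13.86, 56.58].
Outside the cutoffs: 64.5.

1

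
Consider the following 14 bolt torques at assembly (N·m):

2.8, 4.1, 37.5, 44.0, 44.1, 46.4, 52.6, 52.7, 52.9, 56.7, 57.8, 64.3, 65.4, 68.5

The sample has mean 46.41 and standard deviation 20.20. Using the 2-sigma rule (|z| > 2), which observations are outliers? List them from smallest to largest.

2.8, 4.1

Cutoffs at x̄ ± 2s: 46.41 ± 2·20.20 = [6.01, 86.81].
2.8: z = -2.16, |z| > 2 → outlier.
4.1: z = -2.09, |z| > 2 → outlier.
Every other value lies within [6.01, 86.81].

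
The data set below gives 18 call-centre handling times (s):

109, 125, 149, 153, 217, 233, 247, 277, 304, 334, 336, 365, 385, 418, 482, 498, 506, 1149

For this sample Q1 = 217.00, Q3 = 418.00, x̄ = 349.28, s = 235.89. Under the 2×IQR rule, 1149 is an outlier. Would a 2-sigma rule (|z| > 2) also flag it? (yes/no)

yes

z = (1149 − 349.28) / 235.89 = 3.39.
|z| = 3.39 > 2.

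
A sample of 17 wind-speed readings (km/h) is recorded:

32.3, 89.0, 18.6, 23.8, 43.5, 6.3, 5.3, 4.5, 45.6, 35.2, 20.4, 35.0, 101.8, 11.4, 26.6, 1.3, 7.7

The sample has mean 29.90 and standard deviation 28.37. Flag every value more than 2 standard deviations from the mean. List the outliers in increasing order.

Cutoffs at x̄ ± 2s: 29.90 ± 2·28.37 = [-26.84, 86.64].
89.0: z = 2.08, |z| > 2 → outlier.
101.8: z = 2.53, |z| > 2 → outlier.
Every other value lies within [-26.84, 86.64].

89.0, 101.8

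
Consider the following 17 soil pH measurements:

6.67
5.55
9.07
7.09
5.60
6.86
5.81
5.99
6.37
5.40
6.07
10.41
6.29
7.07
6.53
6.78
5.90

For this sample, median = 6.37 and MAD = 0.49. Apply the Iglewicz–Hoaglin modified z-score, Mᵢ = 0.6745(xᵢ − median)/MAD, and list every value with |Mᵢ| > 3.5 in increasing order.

|Mᵢ| > 3.5 ⇔ |xᵢ − 6.37| > 3.5·0.49/0.6745 = 2.54.
So outliers lie outside [3.83, 8.91].
9.07: M = 3.72 → outlier.
10.41: M = 5.56 → outlier.

9.07, 10.41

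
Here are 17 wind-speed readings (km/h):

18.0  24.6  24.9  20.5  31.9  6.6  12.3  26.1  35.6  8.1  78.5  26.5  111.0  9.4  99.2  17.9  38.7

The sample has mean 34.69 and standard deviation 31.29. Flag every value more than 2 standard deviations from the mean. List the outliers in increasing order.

Cutoffs at x̄ ± 2s: 34.69 ± 2·31.29 = [-27.89, 97.27].
99.2: z = 2.06, |z| > 2 → outlier.
111.0: z = 2.44, |z| > 2 → outlier.
Every other value lies within [-27.89, 97.27].

99.2, 111.0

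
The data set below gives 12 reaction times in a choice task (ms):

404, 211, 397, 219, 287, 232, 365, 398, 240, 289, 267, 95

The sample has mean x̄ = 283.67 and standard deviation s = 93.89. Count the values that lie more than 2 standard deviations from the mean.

1

Cutoffs: x̄ ± 2s = [95.89, 471.45].
Outside the cutoffs: 95.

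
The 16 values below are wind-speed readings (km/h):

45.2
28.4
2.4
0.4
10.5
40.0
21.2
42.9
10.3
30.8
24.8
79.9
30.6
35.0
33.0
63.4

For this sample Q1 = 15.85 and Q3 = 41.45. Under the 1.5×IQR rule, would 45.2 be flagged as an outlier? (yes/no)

no

IQR = Q3 − Q1 = 41.45 − 15.85 = 25.60.
Lower fence = Q1 − 1.5·IQR = 15.85 − 38.40 = -22.55.
Upper fence = Q3 + 1.5·IQR = 41.45 + 38.40 = 79.85.
45.2 lies within [-22.55, 79.85].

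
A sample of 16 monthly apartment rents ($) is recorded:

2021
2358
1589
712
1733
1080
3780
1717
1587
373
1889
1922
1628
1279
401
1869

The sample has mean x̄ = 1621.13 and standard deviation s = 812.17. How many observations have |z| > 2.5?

Cutoffs: x̄ ± 2.5s = [-409.295, 3651.555].
Outside the cutoffs: 3780.

1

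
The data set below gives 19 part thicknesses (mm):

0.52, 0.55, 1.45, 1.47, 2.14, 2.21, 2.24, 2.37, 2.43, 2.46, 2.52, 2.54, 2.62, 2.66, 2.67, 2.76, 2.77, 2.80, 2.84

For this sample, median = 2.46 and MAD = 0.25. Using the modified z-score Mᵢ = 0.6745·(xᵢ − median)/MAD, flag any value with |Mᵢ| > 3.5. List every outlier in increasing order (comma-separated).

0.52, 0.55

|Mᵢ| > 3.5 ⇔ |xᵢ − 2.46| > 3.5·0.25/0.6745 = 1.30.
So outliers lie outside [1.16, 3.76].
0.52: M = -5.23 → outlier.
0.55: M = -5.15 → outlier.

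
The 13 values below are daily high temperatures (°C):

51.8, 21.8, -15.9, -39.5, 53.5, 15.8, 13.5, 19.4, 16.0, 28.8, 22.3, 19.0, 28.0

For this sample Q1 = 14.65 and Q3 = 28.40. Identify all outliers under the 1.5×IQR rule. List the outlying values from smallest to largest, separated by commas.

IQR = Q3 − Q1 = 28.40 − 14.65 = 13.75.
Lower fence = Q1 − 1.5·IQR = 14.65 − 20.625 = -5.975.
Upper fence = Q3 + 1.5·IQR = 28.40 + 20.625 = 49.025.
-39.5 < -5.975 → outlier.
-15.9 < -5.975 → outlier.
51.8 > 49.025 → outlier.
53.5 > 49.025 → outlier.
All remaining values lie within [-5.975, 49.025].

-39.5, -15.9, 51.8, 53.5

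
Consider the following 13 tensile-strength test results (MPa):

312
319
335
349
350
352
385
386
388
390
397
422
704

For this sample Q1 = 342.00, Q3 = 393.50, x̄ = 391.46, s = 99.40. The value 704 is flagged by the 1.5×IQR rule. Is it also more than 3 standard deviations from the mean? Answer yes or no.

yes

z = (704 − 391.46) / 99.40 = 3.14.
|z| = 3.14 > 3.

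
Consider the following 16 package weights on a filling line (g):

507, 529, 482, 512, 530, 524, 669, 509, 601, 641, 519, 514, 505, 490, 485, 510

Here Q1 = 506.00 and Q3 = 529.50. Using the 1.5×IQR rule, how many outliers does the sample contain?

IQR = 23.50; fences at 506.00 − 35.25 = 470.75 and 529.50 + 35.25 = 564.75.
Outside the cutoffs: 601, 641, 669.

3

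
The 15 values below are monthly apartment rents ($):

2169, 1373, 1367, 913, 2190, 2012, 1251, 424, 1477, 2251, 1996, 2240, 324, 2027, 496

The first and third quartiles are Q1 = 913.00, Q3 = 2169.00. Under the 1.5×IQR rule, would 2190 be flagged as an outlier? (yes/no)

IQR = Q3 − Q1 = 2169.00 − 913.00 = 1256.00.
Lower fence = Q1 − 1.5·IQR = 913.00 − 1884.00 = -971.00.
Upper fence = Q3 + 1.5·IQR = 2169.00 + 1884.00 = 4053.00.
2190 lies within [-971.00, 4053.00].

no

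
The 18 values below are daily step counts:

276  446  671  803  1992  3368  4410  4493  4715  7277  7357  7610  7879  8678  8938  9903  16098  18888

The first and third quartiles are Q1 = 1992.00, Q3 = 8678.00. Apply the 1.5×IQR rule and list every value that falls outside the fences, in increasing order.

IQR = Q3 − Q1 = 8678.00 − 1992.00 = 6686.00.
Lower fence = Q1 − 1.5·IQR = 1992.00 − 10029.00 = -8037.00.
Upper fence = Q3 + 1.5·IQR = 8678.00 + 10029.00 = 18707.00.
18888 > 18707.00 → outlier.
All remaining values lie within [-8037.00, 18707.00].

18888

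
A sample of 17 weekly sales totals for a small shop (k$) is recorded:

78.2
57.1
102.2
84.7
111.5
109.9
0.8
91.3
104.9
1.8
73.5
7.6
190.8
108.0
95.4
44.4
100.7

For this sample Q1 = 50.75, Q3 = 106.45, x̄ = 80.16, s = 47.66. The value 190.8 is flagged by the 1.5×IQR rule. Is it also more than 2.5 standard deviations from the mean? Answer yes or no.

no

z = (190.8 − 80.16) / 47.66 = 2.32.
|z| = 2.32 ≤ 2.5.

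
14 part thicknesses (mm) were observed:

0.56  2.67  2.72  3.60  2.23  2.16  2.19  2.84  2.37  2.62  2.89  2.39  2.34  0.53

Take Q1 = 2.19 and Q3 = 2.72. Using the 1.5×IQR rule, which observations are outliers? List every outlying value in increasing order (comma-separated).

IQR = Q3 − Q1 = 2.72 − 2.19 = 0.53.
Lower fence = Q1 − 1.5·IQR = 2.19 − 0.795 = 1.395.
Upper fence = Q3 + 1.5·IQR = 2.72 + 0.795 = 3.515.
0.53 < 1.395 → outlier.
0.56 < 1.395 → outlier.
3.60 > 3.515 → outlier.
All remaining values lie within [1.395, 3.515].

0.53, 0.56, 3.60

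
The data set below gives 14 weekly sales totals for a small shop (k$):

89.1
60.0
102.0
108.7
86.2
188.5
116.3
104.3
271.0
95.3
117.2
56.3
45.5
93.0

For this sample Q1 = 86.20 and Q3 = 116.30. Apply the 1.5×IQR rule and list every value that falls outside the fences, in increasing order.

188.5, 271.0

IQR = Q3 − Q1 = 116.30 − 86.20 = 30.10.
Lower fence = Q1 − 1.5·IQR = 86.20 − 45.15 = 41.05.
Upper fence = Q3 + 1.5·IQR = 116.30 + 45.15 = 161.45.
188.5 > 161.45 → outlier.
271.0 > 161.45 → outlier.
All remaining values lie within [41.05, 161.45].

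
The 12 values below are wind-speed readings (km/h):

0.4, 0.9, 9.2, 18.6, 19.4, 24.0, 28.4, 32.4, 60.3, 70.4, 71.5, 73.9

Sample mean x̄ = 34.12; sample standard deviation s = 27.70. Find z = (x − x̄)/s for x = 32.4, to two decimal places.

z = (32.4 − 34.12) / 27.70 = -0.06.

-0.06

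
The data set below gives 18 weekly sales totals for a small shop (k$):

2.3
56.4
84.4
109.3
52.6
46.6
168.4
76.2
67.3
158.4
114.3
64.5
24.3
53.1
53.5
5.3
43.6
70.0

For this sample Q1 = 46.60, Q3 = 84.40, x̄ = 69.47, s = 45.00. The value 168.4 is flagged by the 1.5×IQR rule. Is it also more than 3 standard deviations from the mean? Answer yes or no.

z = (168.4 − 69.47) / 45.00 = 2.20.
|z| = 2.20 ≤ 3.

no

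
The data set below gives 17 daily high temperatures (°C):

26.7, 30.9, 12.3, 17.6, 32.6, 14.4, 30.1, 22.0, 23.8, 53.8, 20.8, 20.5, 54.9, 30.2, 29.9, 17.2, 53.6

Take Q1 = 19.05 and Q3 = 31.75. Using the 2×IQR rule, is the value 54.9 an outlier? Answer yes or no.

no

IQR = Q3 − Q1 = 31.75 − 19.05 = 12.70.
Lower fence = Q1 − 2·IQR = 19.05 − 25.40 = -6.35.
Upper fence = Q3 + 2·IQR = 31.75 + 25.40 = 57.15.
54.9 lies within [-6.35, 57.15].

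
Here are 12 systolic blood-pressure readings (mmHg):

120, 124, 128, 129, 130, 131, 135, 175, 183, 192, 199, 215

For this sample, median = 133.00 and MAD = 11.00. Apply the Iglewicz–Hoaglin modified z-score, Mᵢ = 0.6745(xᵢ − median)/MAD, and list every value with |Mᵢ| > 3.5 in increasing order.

|Mᵢ| > 3.5 ⇔ |xᵢ − 133.00| > 3.5·11.00/0.6745 = 57.08.
So outliers lie outside [75.92, 190.08].
192: M = 3.62 → outlier.
199: M = 4.05 → outlier.
215: M = 5.03 → outlier.

192, 199, 215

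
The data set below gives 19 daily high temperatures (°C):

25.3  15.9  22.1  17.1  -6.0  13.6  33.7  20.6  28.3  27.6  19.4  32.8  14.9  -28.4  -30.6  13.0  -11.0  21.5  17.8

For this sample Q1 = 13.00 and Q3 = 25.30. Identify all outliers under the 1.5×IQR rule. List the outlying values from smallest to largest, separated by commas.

IQR = Q3 − Q1 = 25.30 − 13.00 = 12.30.
Lower fence = Q1 − 1.5·IQR = 13.00 − 18.45 = -5.45.
Upper fence = Q3 + 1.5·IQR = 25.30 + 18.45 = 43.75.
-30.6 < -5.45 → outlier.
-28.4 < -5.45 → outlier.
-11.0 < -5.45 → outlier.
-6.0 < -5.45 → outlier.
All remaining values lie within [-5.45, 43.75].

-30.6, -28.4, -11.0, -6.0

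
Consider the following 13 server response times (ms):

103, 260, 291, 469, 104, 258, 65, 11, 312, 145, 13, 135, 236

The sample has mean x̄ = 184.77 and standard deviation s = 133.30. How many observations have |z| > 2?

1

Cutoffs: x̄ ± 2s = [-81.83, 451.37].
Outside the cutoffs: 469.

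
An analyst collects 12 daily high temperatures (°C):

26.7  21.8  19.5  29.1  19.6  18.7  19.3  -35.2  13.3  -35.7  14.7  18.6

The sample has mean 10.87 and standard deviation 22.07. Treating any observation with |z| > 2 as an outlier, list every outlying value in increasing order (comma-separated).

Cutoffs at x̄ ± 2s: 10.87 ± 2·22.07 = [-33.27, 55.01].
-35.7: z = -2.11, |z| > 2 → outlier.
-35.2: z = -2.09, |z| > 2 → outlier.
Every other value lies within [-33.27, 55.01].

-35.7, -35.2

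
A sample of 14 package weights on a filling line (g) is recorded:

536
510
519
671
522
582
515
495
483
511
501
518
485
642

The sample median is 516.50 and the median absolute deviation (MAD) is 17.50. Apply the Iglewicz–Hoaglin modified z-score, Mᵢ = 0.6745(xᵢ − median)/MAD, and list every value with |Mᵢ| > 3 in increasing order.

|Mᵢ| > 3 ⇔ |xᵢ − 516.50| > 3·17.50/0.6745 = 77.84.
So outliers lie outside [438.66, 594.34].
642: M = 4.84 → outlier.
671: M = 5.95 → outlier.

642, 671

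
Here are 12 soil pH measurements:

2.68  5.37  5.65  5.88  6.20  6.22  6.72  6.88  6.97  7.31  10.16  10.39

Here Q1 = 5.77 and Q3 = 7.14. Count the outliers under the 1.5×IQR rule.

3

IQR = 1.37; fences at 5.77 − 2.055 = 3.715 and 7.14 + 2.055 = 9.195.
Outside the cutoffs: 2.68, 10.16, 10.39.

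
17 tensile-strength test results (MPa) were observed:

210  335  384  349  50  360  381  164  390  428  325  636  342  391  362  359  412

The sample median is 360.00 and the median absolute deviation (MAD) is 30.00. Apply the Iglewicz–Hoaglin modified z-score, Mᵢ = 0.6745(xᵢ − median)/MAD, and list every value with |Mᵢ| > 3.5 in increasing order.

|Mᵢ| > 3.5 ⇔ |xᵢ − 360.00| > 3.5·30.00/0.6745 = 155.67.
So outliers lie outside [204.33, 515.67].
50: M = -6.97 → outlier.
164: M = -4.41 → outlier.
636: M = 6.21 → outlier.

50, 164, 636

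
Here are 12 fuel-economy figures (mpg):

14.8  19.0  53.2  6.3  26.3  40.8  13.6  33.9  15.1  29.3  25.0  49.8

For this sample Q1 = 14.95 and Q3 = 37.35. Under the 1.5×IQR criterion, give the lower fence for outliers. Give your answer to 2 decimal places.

-18.65

IQR = Q3 − Q1 = 37.35 − 14.95 = 22.40.
Lower fence = Q1 − 1.5·IQR = 14.95 − 33.60 = -18.65.
Upper fence = Q3 + 1.5·IQR = 37.35 + 33.60 = 70.95.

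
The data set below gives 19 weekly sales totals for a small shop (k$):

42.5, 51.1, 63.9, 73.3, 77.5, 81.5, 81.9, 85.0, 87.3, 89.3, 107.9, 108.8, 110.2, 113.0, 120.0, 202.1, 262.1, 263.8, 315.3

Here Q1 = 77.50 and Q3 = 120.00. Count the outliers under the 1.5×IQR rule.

IQR = 42.50; fences at 77.50 − 63.75 = 13.75 and 120.00 + 63.75 = 183.75.
Outside the cutoffs: 202.1, 262.1, 263.8, 315.3.

4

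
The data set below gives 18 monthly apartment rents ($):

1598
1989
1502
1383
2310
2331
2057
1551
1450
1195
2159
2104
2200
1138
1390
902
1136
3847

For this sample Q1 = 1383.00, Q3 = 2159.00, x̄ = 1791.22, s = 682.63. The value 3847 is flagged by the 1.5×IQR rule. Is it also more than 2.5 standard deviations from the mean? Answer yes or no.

yes

z = (3847 − 1791.22) / 682.63 = 3.01.
|z| = 3.01 > 2.5.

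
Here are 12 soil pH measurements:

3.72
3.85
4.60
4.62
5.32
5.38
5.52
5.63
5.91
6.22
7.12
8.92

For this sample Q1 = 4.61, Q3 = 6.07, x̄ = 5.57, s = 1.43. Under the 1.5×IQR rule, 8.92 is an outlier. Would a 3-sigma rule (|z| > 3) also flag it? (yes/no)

z = (8.92 − 5.57) / 1.43 = 2.34.
|z| = 2.34 ≤ 3.

no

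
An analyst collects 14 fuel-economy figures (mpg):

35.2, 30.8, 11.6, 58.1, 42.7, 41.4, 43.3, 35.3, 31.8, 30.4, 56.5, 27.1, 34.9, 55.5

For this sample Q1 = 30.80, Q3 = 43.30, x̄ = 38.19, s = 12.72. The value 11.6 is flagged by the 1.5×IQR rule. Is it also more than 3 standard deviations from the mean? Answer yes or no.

no

z = (11.6 − 38.19) / 12.72 = -2.09.
|z| = 2.09 ≤ 3.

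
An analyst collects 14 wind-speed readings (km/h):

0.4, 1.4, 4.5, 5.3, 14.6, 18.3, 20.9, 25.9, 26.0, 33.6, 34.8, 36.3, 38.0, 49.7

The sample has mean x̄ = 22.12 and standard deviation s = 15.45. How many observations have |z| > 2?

0

Cutoffs: x̄ ± 2s = [-8.78, 53.02].
Every value lies within the cutoffs.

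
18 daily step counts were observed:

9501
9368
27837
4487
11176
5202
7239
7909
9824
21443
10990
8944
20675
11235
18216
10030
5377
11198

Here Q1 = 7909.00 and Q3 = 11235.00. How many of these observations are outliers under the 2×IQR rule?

IQR = 3326.00; fences at 7909.00 − 6652.00 = 1257.00 and 11235.00 + 6652.00 = 17887.00.
Outside the cutoffs: 18216, 20675, 21443, 27837.

4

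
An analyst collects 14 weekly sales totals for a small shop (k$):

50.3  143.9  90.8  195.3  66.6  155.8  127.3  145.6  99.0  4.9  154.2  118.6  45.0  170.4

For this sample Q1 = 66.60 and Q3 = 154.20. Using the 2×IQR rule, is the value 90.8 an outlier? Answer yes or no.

IQR = Q3 − Q1 = 154.20 − 66.60 = 87.60.
Lower fence = Q1 − 2·IQR = 66.60 − 175.20 = -108.60.
Upper fence = Q3 + 2·IQR = 154.20 + 175.20 = 329.40.
90.8 lies within [-108.60, 329.40].

no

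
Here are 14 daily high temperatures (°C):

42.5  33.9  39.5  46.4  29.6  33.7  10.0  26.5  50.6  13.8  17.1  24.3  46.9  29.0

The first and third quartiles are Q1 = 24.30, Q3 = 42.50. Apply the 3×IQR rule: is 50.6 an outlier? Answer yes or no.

IQR = Q3 − Q1 = 42.50 − 24.30 = 18.20.
Lower fence = Q1 − 3·IQR = 24.30 − 54.60 = -30.30.
Upper fence = Q3 + 3·IQR = 42.50 + 54.60 = 97.10.
50.6 lies within [-30.30, 97.10].

no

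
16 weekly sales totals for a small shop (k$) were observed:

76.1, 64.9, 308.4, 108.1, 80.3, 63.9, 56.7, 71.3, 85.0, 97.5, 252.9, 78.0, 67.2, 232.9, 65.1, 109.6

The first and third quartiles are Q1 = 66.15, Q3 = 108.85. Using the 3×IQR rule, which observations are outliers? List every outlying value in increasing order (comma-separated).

252.9, 308.4

IQR = Q3 − Q1 = 108.85 − 66.15 = 42.70.
Lower fence = Q1 − 3·IQR = 66.15 − 128.10 = -61.95.
Upper fence = Q3 + 3·IQR = 108.85 + 128.10 = 236.95.
252.9 > 236.95 → outlier.
308.4 > 236.95 → outlier.
All remaining values lie within [-61.95, 236.95].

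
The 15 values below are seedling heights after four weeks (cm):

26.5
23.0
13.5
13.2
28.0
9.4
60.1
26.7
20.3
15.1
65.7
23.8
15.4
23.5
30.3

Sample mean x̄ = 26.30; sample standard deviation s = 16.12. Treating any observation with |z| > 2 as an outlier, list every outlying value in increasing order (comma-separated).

Cutoffs at x̄ ± 2s: 26.30 ± 2·16.12 = [-5.94, 58.54].
60.1: z = 2.10, |z| > 2 → outlier.
65.7: z = 2.44, |z| > 2 → outlier.
Every other value lies within [-5.94, 58.54].

60.1, 65.7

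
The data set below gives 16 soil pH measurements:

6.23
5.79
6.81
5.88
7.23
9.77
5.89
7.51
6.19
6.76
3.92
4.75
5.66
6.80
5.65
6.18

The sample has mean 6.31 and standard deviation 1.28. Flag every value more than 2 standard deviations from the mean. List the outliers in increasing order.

9.77

Cutoffs at x̄ ± 2s: 6.31 ± 2·1.28 = [3.75, 8.87].
9.77: z = 2.70, |z| > 2 → outlier.
Every other value lies within [3.75, 8.87].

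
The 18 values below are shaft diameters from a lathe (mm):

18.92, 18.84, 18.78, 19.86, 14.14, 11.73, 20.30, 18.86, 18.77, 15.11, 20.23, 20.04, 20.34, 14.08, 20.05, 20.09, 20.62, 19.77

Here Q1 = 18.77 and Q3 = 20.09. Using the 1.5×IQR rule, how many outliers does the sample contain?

4

IQR = 1.32; fences at 18.77 − 1.98 = 16.79 and 20.09 + 1.98 = 22.07.
Outside the cutoffs: 11.73, 14.08, 14.14, 15.11.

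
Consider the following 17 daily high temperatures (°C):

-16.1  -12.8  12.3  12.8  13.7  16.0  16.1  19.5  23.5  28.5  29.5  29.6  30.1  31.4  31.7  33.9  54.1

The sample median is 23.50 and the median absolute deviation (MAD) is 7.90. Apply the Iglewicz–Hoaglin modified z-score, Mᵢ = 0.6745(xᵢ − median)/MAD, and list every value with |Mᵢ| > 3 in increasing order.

|Mᵢ| > 3 ⇔ |xᵢ − 23.50| > 3·7.90/0.6745 = 35.14.
So outliers lie outside [-11.64, 58.64].
-16.1: M = -3.38 → outlier.
-12.8: M = -3.10 → outlier.

-16.1, -12.8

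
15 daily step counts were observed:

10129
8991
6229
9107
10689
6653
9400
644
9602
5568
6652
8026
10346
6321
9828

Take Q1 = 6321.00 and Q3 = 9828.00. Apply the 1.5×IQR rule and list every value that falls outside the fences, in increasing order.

IQR = Q3 − Q1 = 9828.00 − 6321.00 = 3507.00.
Lower fence = Q1 − 1.5·IQR = 6321.00 − 5260.50 = 1060.50.
Upper fence = Q3 + 1.5·IQR = 9828.00 + 5260.50 = 15088.50.
644 < 1060.50 → outlier.
All remaining values lie within [1060.50, 15088.50].

644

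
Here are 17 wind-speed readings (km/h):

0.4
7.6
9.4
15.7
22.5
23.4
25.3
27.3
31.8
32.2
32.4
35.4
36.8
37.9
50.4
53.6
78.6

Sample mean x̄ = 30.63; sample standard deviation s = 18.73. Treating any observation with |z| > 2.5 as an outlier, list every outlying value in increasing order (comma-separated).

78.6

Cutoffs at x̄ ± 2.5s: 30.63 ± 2.5·18.73 = [-16.195, 77.455].
78.6: z = 2.56, |z| > 2.5 → outlier.
Every other value lies within [-16.195, 77.455].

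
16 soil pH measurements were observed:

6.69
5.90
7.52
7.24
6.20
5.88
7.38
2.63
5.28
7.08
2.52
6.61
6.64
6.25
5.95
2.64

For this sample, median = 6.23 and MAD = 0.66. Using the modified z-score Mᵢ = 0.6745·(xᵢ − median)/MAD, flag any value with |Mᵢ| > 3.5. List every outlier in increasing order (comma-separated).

|Mᵢ| > 3.5 ⇔ |xᵢ − 6.23| > 3.5·0.66/0.6745 = 3.42.
So outliers lie outside [2.81, 9.65].
2.52: M = -3.79 → outlier.
2.63: M = -3.68 → outlier.
2.64: M = -3.67 → outlier.

2.52, 2.63, 2.64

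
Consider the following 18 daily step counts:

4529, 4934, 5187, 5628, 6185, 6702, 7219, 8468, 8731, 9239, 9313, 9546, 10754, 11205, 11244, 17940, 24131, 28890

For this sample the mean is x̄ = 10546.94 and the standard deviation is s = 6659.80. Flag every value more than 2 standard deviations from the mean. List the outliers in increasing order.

24131, 28890

Cutoffs at x̄ ± 2s: 10546.94 ± 2·6659.80 = [-2772.66, 23866.54].
24131: z = 2.04, |z| > 2 → outlier.
28890: z = 2.75, |z| > 2 → outlier.
Every other value lies within [-2772.66, 23866.54].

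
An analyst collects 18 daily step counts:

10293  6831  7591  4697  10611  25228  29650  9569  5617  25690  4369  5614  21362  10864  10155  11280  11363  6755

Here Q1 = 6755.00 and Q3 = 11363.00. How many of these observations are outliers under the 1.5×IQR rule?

4

IQR = 4608.00; fences at 6755.00 − 6912.00 = -157.00 and 11363.00 + 6912.00 = 18275.00.
Outside the cutoffs: 21362, 25228, 25690, 29650.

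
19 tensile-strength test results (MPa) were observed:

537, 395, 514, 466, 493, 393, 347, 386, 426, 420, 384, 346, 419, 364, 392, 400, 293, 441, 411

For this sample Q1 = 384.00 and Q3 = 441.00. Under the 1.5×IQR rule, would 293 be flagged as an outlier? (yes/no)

yes

IQR = Q3 − Q1 = 441.00 − 384.00 = 57.00.
Lower fence = Q1 − 1.5·IQR = 384.00 − 85.50 = 298.50.
Upper fence = Q3 + 1.5·IQR = 441.00 + 85.50 = 526.50.
293 lies below the lower fence.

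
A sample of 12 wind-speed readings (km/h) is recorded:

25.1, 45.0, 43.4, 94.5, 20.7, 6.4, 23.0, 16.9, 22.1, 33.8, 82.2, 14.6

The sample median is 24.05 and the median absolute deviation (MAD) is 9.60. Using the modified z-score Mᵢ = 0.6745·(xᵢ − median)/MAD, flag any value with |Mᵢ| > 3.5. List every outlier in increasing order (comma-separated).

82.2, 94.5

|Mᵢ| > 3.5 ⇔ |xᵢ − 24.05| > 3.5·9.60/0.6745 = 49.81.
So outliers lie outside [-25.76, 73.86].
82.2: M = 4.09 → outlier.
94.5: M = 4.95 → outlier.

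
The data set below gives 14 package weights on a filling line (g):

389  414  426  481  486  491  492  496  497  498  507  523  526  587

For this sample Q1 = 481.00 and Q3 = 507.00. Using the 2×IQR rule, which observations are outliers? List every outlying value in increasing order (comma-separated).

389, 414, 426, 587

IQR = Q3 − Q1 = 507.00 − 481.00 = 26.00.
Lower fence = Q1 − 2·IQR = 481.00 − 52.00 = 429.00.
Upper fence = Q3 + 2·IQR = 507.00 + 52.00 = 559.00.
389 < 429.00 → outlier.
414 < 429.00 → outlier.
426 < 429.00 → outlier.
587 > 559.00 → outlier.
All remaining values lie within [429.00, 559.00].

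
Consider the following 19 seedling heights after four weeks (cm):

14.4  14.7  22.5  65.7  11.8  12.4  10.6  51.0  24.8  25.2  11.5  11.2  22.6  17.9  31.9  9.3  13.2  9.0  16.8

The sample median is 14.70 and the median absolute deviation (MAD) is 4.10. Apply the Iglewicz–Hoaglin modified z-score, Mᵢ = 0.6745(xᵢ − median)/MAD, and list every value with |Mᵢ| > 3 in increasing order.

51.0, 65.7

|Mᵢ| > 3 ⇔ |xᵢ − 14.70| > 3·4.10/0.6745 = 18.24.
So outliers lie outside [-3.54, 32.94].
51.0: M = 5.97 → outlier.
65.7: M = 8.39 → outlier.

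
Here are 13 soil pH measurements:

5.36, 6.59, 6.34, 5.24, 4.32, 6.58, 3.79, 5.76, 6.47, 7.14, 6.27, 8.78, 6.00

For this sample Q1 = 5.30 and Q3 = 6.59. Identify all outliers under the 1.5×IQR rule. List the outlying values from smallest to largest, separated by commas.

8.78

IQR = Q3 − Q1 = 6.59 − 5.30 = 1.29.
Lower fence = Q1 − 1.5·IQR = 5.30 − 1.935 = 3.365.
Upper fence = Q3 + 1.5·IQR = 6.59 + 1.935 = 8.525.
8.78 > 8.525 → outlier.
All remaining values lie within [3.365, 8.525].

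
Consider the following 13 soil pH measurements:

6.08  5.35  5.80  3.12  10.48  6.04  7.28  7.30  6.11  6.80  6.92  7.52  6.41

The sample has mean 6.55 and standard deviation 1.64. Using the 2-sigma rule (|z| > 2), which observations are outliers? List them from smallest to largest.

Cutoffs at x̄ ± 2s: 6.55 ± 2·1.64 = [3.27, 9.83].
3.12: z = -2.09, |z| > 2 → outlier.
10.48: z = 2.40, |z| > 2 → outlier.
Every other value lies within [3.27, 9.83].

3.12, 10.48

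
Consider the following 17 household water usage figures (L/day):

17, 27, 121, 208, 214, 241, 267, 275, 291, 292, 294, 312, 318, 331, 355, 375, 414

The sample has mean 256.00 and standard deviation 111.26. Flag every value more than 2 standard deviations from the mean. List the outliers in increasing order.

17, 27

Cutoffs at x̄ ± 2s: 256.00 ± 2·111.26 = [33.48, 478.52].
17: z = -2.15, |z| > 2 → outlier.
27: z = -2.06, |z| > 2 → outlier.
Every other value lies within [33.48, 478.52].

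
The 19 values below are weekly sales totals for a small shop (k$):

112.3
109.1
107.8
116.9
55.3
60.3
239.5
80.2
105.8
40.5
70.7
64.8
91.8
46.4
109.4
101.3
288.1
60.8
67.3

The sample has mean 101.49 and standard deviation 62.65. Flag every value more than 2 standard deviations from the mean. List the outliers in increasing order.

Cutoffs at x̄ ± 2s: 101.49 ± 2·62.65 = [-23.81, 226.79].
239.5: z = 2.20, |z| > 2 → outlier.
288.1: z = 2.98, |z| > 2 → outlier.
Every other value lies within [-23.81, 226.79].

239.5, 288.1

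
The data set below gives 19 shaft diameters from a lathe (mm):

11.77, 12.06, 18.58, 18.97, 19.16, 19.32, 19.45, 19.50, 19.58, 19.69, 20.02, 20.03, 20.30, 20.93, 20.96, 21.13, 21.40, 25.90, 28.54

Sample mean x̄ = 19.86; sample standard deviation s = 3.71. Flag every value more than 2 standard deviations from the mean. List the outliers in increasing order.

Cutoffs at x̄ ± 2s: 19.86 ± 2·3.71 = [12.44, 27.28].
11.77: z = -2.18, |z| > 2 → outlier.
12.06: z = -2.10, |z| > 2 → outlier.
28.54: z = 2.34, |z| > 2 → outlier.
Every other value lies within [12.44, 27.28].

11.77, 12.06, 28.54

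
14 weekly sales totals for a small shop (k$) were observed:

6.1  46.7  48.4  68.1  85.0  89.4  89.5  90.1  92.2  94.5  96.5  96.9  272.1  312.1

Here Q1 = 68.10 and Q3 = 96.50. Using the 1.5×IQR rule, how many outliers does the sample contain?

IQR = 28.40; fences at 68.10 − 42.60 = 25.50 and 96.50 + 42.60 = 139.10.
Outside the cutoffs: 6.1, 272.1, 312.1.

3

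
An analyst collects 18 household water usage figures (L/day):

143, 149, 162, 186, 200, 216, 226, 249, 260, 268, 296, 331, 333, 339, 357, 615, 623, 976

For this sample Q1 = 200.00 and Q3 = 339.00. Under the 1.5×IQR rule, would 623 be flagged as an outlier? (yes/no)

IQR = Q3 − Q1 = 339.00 − 200.00 = 139.00.
Lower fence = Q1 − 1.5·IQR = 200.00 − 208.50 = -8.50.
Upper fence = Q3 + 1.5·IQR = 339.00 + 208.50 = 547.50.
623 lies above the upper fence.

yes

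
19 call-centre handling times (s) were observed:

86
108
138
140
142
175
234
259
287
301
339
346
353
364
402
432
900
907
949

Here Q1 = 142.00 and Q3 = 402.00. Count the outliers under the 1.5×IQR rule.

3

IQR = 260.00; fences at 142.00 − 390.00 = -248.00 and 402.00 + 390.00 = 792.00.
Outside the cutoffs: 900, 907, 949.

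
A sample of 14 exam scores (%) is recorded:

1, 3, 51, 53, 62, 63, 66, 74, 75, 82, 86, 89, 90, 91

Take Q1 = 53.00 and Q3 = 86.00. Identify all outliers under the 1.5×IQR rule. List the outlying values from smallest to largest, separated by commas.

1, 3

IQR = Q3 − Q1 = 86.00 − 53.00 = 33.00.
Lower fence = Q1 − 1.5·IQR = 53.00 − 49.50 = 3.50.
Upper fence = Q3 + 1.5·IQR = 86.00 + 49.50 = 135.50.
1 < 3.50 → outlier.
3 < 3.50 → outlier.
All remaining values lie within [3.50, 135.50].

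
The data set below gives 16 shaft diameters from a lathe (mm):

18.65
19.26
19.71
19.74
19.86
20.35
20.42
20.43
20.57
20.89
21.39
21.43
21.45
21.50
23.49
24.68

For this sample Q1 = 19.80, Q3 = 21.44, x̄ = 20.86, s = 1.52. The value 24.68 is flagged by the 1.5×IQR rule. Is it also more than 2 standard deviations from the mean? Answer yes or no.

yes

z = (24.68 − 20.86) / 1.52 = 2.51.
|z| = 2.51 > 2.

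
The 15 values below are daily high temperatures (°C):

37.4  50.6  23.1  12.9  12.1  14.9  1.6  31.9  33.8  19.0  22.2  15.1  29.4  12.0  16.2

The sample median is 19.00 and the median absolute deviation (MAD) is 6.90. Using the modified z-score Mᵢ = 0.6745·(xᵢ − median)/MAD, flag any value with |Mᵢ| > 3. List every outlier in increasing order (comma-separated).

|Mᵢ| > 3 ⇔ |xᵢ − 19.00| > 3·6.90/0.6745 = 30.69.
So outliers lie outside [-11.69, 49.69].
50.6: M = 3.09 → outlier.

50.6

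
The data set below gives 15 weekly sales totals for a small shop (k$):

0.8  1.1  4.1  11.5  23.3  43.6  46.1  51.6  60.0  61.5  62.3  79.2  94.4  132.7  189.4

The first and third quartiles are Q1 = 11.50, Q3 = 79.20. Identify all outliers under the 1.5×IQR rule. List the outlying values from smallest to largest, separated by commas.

189.4

IQR = Q3 − Q1 = 79.20 − 11.50 = 67.70.
Lower fence = Q1 − 1.5·IQR = 11.50 − 101.55 = -90.05.
Upper fence = Q3 + 1.5·IQR = 79.20 + 101.55 = 180.75.
189.4 > 180.75 → outlier.
All remaining values lie within [-90.05, 180.75].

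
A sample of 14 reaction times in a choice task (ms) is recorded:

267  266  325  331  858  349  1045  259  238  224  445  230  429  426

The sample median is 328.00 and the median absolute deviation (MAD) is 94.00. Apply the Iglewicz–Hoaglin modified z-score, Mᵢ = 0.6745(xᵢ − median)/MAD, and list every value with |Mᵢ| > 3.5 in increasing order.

858, 1045

|Mᵢ| > 3.5 ⇔ |xᵢ − 328.00| > 3.5·94.00/0.6745 = 487.77.
So outliers lie outside [-159.77, 815.77].
858: M = 3.80 → outlier.
1045: M = 5.14 → outlier.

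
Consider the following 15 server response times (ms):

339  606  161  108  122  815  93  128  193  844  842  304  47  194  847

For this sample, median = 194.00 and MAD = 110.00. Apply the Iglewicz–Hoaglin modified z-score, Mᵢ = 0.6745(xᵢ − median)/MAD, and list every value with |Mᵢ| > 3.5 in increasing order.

815, 842, 844, 847

|Mᵢ| > 3.5 ⇔ |xᵢ − 194.00| > 3.5·110.00/0.6745 = 570.79.
So outliers lie outside [-376.79, 764.79].
815: M = 3.81 → outlier.
842: M = 3.97 → outlier.
844: M = 3.99 → outlier.
847: M = 4.00 → outlier.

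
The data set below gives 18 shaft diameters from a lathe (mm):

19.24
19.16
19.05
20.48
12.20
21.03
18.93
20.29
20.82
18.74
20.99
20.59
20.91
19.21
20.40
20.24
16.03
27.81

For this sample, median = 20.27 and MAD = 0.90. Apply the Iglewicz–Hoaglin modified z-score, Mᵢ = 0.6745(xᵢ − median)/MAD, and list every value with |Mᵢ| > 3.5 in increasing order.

12.20, 27.81

|Mᵢ| > 3.5 ⇔ |xᵢ − 20.27| > 3.5·0.90/0.6745 = 4.67.
So outliers lie outside [15.60, 24.94].
12.20: M = -6.05 → outlier.
27.81: M = 5.65 → outlier.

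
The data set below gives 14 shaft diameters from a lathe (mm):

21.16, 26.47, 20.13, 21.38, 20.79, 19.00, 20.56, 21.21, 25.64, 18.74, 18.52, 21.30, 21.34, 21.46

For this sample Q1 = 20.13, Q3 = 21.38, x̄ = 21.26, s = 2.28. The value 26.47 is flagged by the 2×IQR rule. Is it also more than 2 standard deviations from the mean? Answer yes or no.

yes

z = (26.47 − 21.26) / 2.28 = 2.29.
|z| = 2.29 > 2.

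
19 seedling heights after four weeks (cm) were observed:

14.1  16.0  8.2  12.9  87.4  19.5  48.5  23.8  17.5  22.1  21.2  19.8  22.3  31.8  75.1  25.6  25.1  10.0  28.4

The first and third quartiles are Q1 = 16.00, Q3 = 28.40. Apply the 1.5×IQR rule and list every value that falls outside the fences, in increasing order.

IQR = Q3 − Q1 = 28.40 − 16.00 = 12.40.
Lower fence = Q1 − 1.5·IQR = 16.00 − 18.60 = -2.60.
Upper fence = Q3 + 1.5·IQR = 28.40 + 18.60 = 47.00.
48.5 > 47.00 → outlier.
75.1 > 47.00 → outlier.
87.4 > 47.00 → outlier.
All remaining values lie within [-2.60, 47.00].

48.5, 75.1, 87.4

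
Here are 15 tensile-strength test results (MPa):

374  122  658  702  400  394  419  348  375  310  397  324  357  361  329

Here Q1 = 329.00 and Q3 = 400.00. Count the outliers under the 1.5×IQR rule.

IQR = 71.00; fences at 329.00 − 106.50 = 222.50 and 400.00 + 106.50 = 506.50.
Outside the cutoffs: 122, 658, 702.

3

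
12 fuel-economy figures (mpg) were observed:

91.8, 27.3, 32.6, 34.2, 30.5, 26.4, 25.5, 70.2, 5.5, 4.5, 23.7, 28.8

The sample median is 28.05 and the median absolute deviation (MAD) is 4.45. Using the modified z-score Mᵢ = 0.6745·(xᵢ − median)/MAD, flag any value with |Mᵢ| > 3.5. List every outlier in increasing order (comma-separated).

4.5, 70.2, 91.8

|Mᵢ| > 3.5 ⇔ |xᵢ − 28.05| > 3.5·4.45/0.6745 = 23.09.
So outliers lie outside [4.96, 51.14].
4.5: M = -3.57 → outlier.
70.2: M = 6.39 → outlier.
91.8: M = 9.66 → outlier.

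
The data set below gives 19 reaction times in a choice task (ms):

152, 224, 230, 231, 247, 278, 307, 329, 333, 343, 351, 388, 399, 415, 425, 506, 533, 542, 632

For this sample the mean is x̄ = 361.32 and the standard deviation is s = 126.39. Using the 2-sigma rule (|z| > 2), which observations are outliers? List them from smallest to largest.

Cutoffs at x̄ ± 2s: 361.32 ± 2·126.39 = [108.54, 614.10].
632: z = 2.14, |z| > 2 → outlier.
Every other value lies within [108.54, 614.10].

632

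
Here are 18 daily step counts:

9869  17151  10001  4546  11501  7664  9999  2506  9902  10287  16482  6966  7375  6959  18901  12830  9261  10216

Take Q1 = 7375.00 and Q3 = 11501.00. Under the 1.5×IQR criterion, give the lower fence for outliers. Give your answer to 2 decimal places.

1186.00

IQR = Q3 − Q1 = 11501.00 − 7375.00 = 4126.00.
Lower fence = Q1 − 1.5·IQR = 7375.00 − 6189.00 = 1186.00.
Upper fence = Q3 + 1.5·IQR = 11501.00 + 6189.00 = 17690.00.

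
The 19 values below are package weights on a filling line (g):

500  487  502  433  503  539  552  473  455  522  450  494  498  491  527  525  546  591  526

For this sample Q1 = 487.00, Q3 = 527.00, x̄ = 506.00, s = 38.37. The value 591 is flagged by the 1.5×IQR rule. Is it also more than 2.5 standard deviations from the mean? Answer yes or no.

z = (591 − 506.00) / 38.37 = 2.22.
|z| = 2.22 ≤ 2.5.

no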